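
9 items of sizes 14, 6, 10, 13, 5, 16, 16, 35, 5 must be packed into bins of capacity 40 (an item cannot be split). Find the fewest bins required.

Total = 35 + 16 + 16 + 14 + 13 + 10 + 6 + 5 + 5 = 120.
Lower bound: ⌈120/40⌉ = 3 bins.
A packing using 3 bins:
  bin 1: 35 + 5 = 40
  bin 2: 16 + 14 + 10 = 40
  bin 3: 16 + 13 + 6 + 5 = 40
This matches the lower bound, so 3 is optimal.

3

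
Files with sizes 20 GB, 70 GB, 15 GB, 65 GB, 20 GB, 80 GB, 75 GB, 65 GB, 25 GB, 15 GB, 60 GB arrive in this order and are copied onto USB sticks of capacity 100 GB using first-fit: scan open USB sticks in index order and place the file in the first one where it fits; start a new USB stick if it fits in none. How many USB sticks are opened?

  20 → USB stick 1 (new)  [load 20/100]
  70 → USB stick 1  [load 90/100]
  15 → USB stick 2 (new)  [load 15/100]
  65 → USB stick 2  [load 80/100]
  20 → USB stick 2  [load 100/100]
  80 → USB stick 3 (new)  [load 80/100]
  75 → USB stick 4 (new)  [load 75/100]
  65 → USB stick 5 (new)  [load 65/100]
  25 → USB stick 4  [load 100/100]
  15 → USB stick 3  [load 95/100]
  60 → USB stick 6 (new)  [load 60/100]
6 USB sticks opened.

6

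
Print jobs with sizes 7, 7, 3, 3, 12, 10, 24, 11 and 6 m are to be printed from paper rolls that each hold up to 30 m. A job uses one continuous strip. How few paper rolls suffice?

Total = 24 + 12 + 11 + 10 + 7 + 7 + 6 + 3 + 3 = 83 m.
Lower bound: ⌈83/30⌉ = 3 paper rolls.
A packing using 3 paper rolls:
  roll 1: 24 + 6 = 30
  roll 2: 12 + 11 + 7 = 30
  roll 3: 10 + 7 + 3 + 3 = 23
This matches the lower bound, so 3 is optimal.

3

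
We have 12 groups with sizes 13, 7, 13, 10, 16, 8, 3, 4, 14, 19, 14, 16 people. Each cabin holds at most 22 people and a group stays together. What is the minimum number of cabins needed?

Total = 19 + 16 + 16 + 14 + 14 + 13 + 13 + 10 + 8 + 7 + 4 + 3 = 137 people.
Lower bound: ⌈137/22⌉ = 7 cabins.
A packing using 8 cabins:
  cabin 1: 19 + 3 = 22
  cabin 2: 16 + 4 = 20
  cabin 3: 16 = 16
  cabin 4: 14 + 8 = 22
  cabin 5: 14 + 7 = 21
  cabin 6: 13 = 13
  cabin 7: 13 = 13
  cabin 8: 10 = 10
No arrangement into 7 cabins stays within capacity, so 8 is optimal.

8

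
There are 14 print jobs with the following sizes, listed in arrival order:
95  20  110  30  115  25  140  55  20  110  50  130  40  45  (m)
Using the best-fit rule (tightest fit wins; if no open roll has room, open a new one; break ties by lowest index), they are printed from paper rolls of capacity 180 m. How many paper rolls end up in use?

  95 → roll 1 (new)  [load 95/180]
  20 → roll 1  [load 115/180]
  110 → roll 2 (new)  [load 110/180]
  30 → roll 1  [load 145/180]
  115 → roll 3 (new)  [load 115/180]
  25 → roll 1  [load 170/180]
  140 → roll 4 (new)  [load 140/180]
  55 → roll 3  [load 170/180]
  20 → roll 4  [load 160/180]
  110 → roll 5 (new)  [load 110/180]
  50 → roll 2  [load 160/180]
  130 → roll 6 (new)  [load 130/180]
  40 → roll 6  [load 170/180]
  45 → roll 5  [load 155/180]
6 paper rolls opened.

6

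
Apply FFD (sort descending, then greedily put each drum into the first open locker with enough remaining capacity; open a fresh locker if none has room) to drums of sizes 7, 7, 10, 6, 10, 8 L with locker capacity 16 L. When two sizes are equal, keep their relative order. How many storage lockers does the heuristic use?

Sorted descending: 10, 10, 8, 7, 7, 6.
  10 → locker 1 (new)  [load 10/16]
  10 → locker 2 (new)  [load 10/16]
  8 → locker 3 (new)  [load 8/16]
  7 → locker 3  [load 15/16]
  7 → locker 4 (new)  [load 7/16]
  6 → locker 1  [load 16/16]
4 storage lockers opened.

4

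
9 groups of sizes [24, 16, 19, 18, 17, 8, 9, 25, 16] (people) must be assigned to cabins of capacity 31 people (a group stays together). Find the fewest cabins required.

Total = 25 + 24 + 19 + 18 + 17 + 16 + 16 + 9 + 8 = 152 people.
Lower bound: ⌈152/31⌉ = 5 cabins.
Also, 7 groups each exceed 31/2 people, and no two of those can share a cabin, so at least 7 cabins are needed.
A packing using 7 cabins:
  cabin 1: 25 = 25
  cabin 2: 24 = 24
  cabin 3: 19 + 9 = 28
  cabin 4: 18 + 8 = 26
  cabin 5: 17 = 17
  cabin 6: 16 = 16
  cabin 7: 16 = 16
This matches the lower bound, so 7 is optimal.

7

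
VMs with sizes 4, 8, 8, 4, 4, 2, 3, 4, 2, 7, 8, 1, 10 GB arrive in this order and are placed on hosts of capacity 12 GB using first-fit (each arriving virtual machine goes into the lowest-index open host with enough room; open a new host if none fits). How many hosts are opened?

6

  4 → host 1 (new)  [load 4/12]
  8 → host 1  [load 12/12]
  8 → host 2 (new)  [load 8/12]
  4 → host 2  [load 12/12]
  4 → host 3 (new)  [load 4/12]
  2 → host 3  [load 6/12]
  3 → host 3  [load 9/12]
  4 → host 4 (new)  [load 4/12]
  2 → host 3  [load 11/12]
  7 → host 4  [load 11/12]
  8 → host 5 (new)  [load 8/12]
  1 → host 3  [load 12/12]
  10 → host 6 (new)  [load 10/12]
6 hosts opened.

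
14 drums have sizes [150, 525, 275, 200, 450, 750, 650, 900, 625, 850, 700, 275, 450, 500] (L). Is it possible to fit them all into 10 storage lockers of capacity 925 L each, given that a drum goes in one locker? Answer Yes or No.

Yes

A valid assignment using 9 storage lockers:
  locker 1: 900 = 900
  locker 2: 850 = 850
  locker 3: 750 + 150 = 900
  locker 4: 700 + 200 = 900
  locker 5: 650 + 275 = 925
  locker 6: 625 + 275 = 900
  locker 7: 525 = 525
  locker 8: 500 = 500
  locker 9: 450 + 450 = 900
That uses only 9 ≤ 10, so 10 storage lockers are enough.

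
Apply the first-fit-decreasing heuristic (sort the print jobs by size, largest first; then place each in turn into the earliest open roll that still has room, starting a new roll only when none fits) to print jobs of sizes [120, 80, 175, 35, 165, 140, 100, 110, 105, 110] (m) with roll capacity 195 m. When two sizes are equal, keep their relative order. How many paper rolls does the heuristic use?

8

Sorted descending: 175, 165, 140, 120, 110, 110, 105, 100, 80, 35.
  175 → roll 1 (new)  [load 175/195]
  165 → roll 2 (new)  [load 165/195]
  140 → roll 3 (new)  [load 140/195]
  120 → roll 4 (new)  [load 120/195]
  110 → roll 5 (new)  [load 110/195]
  110 → roll 6 (new)  [load 110/195]
  105 → roll 7 (new)  [load 105/195]
  100 → roll 8 (new)  [load 100/195]
  80 → roll 5  [load 190/195]
  35 → roll 3  [load 175/195]
8 paper rolls opened.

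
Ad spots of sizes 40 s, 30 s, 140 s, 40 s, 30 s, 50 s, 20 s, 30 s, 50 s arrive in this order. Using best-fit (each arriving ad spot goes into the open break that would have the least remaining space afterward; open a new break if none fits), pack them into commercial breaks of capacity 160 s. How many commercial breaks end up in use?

  40 → break 1 (new)  [load 40/160]
  30 → break 1  [load 70/160]
  140 → break 2 (new)  [load 140/160]
  40 → break 1  [load 110/160]
  30 → break 1  [load 140/160]
  50 → break 3 (new)  [load 50/160]
  20 → break 1  [load 160/160]
  30 → break 3  [load 80/160]
  50 → break 3  [load 130/160]
3 commercial breaks opened.

3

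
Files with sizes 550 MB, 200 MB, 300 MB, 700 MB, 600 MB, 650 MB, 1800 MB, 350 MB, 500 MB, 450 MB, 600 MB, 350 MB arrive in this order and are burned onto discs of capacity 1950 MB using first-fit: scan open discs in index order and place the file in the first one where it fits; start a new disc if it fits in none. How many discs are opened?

4

  550 → disc 1 (new)  [load 550/1950]
  200 → disc 1  [load 750/1950]
  300 → disc 1  [load 1050/1950]
  700 → disc 1  [load 1750/1950]
  600 → disc 2 (new)  [load 600/1950]
  650 → disc 2  [load 1250/1950]
  1800 → disc 3 (new)  [load 1800/1950]
  350 → disc 2  [load 1600/1950]
  500 → disc 4 (new)  [load 500/1950]
  450 → disc 4  [load 950/1950]
  600 → disc 4  [load 1550/1950]
  350 → disc 2  [load 1950/1950]
4 discs opened.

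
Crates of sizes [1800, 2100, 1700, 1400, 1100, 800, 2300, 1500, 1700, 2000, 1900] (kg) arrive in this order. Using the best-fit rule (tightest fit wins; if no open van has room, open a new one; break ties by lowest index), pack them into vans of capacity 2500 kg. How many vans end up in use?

9

  1800 → van 1 (new)  [load 1800/2500]
  2100 → van 2 (new)  [load 2100/2500]
  1700 → van 3 (new)  [load 1700/2500]
  1400 → van 4 (new)  [load 1400/2500]
  1100 → van 4  [load 2500/2500]
  800 → van 3  [load 2500/2500]
  2300 → van 5 (new)  [load 2300/2500]
  1500 → van 6 (new)  [load 1500/2500]
  1700 → van 7 (new)  [load 1700/2500]
  2000 → van 8 (new)  [load 2000/2500]
  1900 → van 9 (new)  [load 1900/2500]
9 vans opened.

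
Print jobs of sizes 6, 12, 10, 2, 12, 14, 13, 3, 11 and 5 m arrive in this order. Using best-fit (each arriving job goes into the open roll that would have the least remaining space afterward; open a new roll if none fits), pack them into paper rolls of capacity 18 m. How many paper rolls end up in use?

  6 → roll 1 (new)  [load 6/18]
  12 → roll 1  [load 18/18]
  10 → roll 2 (new)  [load 10/18]
  2 → roll 2  [load 12/18]
  12 → roll 3 (new)  [load 12/18]
  14 → roll 4 (new)  [load 14/18]
  13 → roll 5 (new)  [load 13/18]
  3 → roll 4  [load 17/18]
  11 → roll 6 (new)  [load 11/18]
  5 → roll 5  [load 18/18]
6 paper rolls opened.

6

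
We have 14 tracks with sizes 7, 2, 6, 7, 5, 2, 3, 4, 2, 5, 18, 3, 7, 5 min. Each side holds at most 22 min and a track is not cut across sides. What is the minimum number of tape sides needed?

Total = 18 + 7 + 7 + 7 + 6 + 5 + 5 + 5 + 4 + 3 + 3 + 2 + 2 + 2 = 76 min.
Lower bound: ⌈76/22⌉ = 4 tape sides.
A packing using 4 tape sides:
  side 1: 18 + 4 = 22
  side 2: 7 + 7 + 7 = 21
  side 3: 6 + 5 + 5 + 5 = 21
  side 4: 3 + 3 + 2 + 2 + 2 = 12
This matches the lower bound, so 4 is optimal.

4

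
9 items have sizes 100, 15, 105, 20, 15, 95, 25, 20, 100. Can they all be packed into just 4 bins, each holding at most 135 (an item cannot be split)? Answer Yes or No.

Yes

A valid assignment using 4 bins:
  bin 1: 105 + 25 = 130
  bin 2: 100 + 20 + 15 = 135
  bin 3: 100 + 20 + 15 = 135
  bin 4: 95 = 95
Every load is within 135, so 4 bins suffice.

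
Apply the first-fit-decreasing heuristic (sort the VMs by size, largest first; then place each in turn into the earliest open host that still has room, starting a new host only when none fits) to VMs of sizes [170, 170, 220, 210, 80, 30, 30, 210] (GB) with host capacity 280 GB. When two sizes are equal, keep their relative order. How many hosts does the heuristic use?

Sorted descending: 220, 210, 210, 170, 170, 80, 30, 30.
  220 → host 1 (new)  [load 220/280]
  210 → host 2 (new)  [load 210/280]
  210 → host 3 (new)  [load 210/280]
  170 → host 4 (new)  [load 170/280]
  170 → host 5 (new)  [load 170/280]
  80 → host 4  [load 250/280]
  30 → host 1  [load 250/280]
  30 → host 1  [load 280/280]
5 hosts opened.

5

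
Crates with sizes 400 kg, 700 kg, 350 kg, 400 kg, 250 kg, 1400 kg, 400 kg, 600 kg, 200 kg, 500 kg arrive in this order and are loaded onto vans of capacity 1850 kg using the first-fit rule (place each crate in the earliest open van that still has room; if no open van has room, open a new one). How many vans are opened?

  400 → van 1 (new)  [load 400/1850]
  700 → van 1  [load 1100/1850]
  350 → van 1  [load 1450/1850]
  400 → van 1  [load 1850/1850]
  250 → van 2 (new)  [load 250/1850]
  1400 → van 2  [load 1650/1850]
  400 → van 3 (new)  [load 400/1850]
  600 → van 3  [load 1000/1850]
  200 → van 2  [load 1850/1850]
  500 → van 3  [load 1500/1850]
3 vans opened.

3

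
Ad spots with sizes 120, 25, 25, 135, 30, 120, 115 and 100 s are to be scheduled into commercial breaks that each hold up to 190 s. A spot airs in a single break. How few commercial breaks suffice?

5

Total = 135 + 120 + 120 + 115 + 100 + 30 + 25 + 25 = 670 s.
Lower bound: ⌈670/190⌉ = 4 commercial breaks.
Also, 5 ad spots each exceed 95 s, and no two of those can share a break, so at least 5 commercial breaks are needed.
A packing using 5 commercial breaks:
  break 1: 135 + 30 + 25 = 190
  break 2: 120 + 25 = 145
  break 3: 120 = 120
  break 4: 115 = 115
  break 5: 100 = 100
This matches the lower bound, so 5 is optimal.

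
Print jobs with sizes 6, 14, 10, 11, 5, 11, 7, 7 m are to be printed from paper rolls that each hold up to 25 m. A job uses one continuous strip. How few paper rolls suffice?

3

Total = 14 + 11 + 11 + 10 + 7 + 7 + 6 + 5 = 71 m.
Lower bound: ⌈71/25⌉ = 3 paper rolls.
A packing using 3 paper rolls:
  roll 1: 14 + 11 = 25
  roll 2: 11 + 10 = 21
  roll 3: 7 + 7 + 6 + 5 = 25
This matches the lower bound, so 3 is optimal.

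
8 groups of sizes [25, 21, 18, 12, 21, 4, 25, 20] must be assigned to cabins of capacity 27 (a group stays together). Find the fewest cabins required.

7

Total = 25 + 25 + 21 + 21 + 20 + 18 + 12 + 4 = 146.
Lower bound: ⌈146/27⌉ = 6 cabins.
A packing using 7 cabins:
  cabin 1: 25 = 25
  cabin 2: 25 = 25
  cabin 3: 21 + 4 = 25
  cabin 4: 21 = 21
  cabin 5: 20 = 20
  cabin 6: 18 = 18
  cabin 7: 12 = 12
No arrangement into 6 cabins stays within capacity, so 7 is optimal.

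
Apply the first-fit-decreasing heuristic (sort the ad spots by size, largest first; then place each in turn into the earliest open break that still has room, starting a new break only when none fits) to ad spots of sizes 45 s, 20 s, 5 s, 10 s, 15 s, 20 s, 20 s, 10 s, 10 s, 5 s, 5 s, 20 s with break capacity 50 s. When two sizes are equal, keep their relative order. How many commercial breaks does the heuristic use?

4

Sorted descending: 45, 20, 20, 20, 20, 15, 10, 10, 10, 5, 5, 5.
  45 → break 1 (new)  [load 45/50]
  20 → break 2 (new)  [load 20/50]
  20 → break 2  [load 40/50]
  20 → break 3 (new)  [load 20/50]
  20 → break 3  [load 40/50]
  15 → break 4 (new)  [load 15/50]
  10 → break 2  [load 50/50]
  10 → break 3  [load 50/50]
  10 → break 4  [load 25/50]
  5 → break 1  [load 50/50]
  5 → break 4  [load 30/50]
  5 → break 4  [load 35/50]
4 commercial breaks opened.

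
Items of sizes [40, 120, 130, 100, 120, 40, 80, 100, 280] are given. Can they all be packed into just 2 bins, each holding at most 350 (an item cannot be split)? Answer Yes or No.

No

Total = 1010; ⌈1010/350⌉ = 3.
At least 3 bins are required, but only 2 are allowed.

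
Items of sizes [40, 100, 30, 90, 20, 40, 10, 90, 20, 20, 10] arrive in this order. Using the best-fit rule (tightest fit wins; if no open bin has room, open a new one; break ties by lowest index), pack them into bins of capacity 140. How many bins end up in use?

  40 → bin 1 (new)  [load 40/140]
  100 → bin 1  [load 140/140]
  30 → bin 2 (new)  [load 30/140]
  90 → bin 2  [load 120/140]
  20 → bin 2  [load 140/140]
  40 → bin 3 (new)  [load 40/140]
  10 → bin 3  [load 50/140]
  90 → bin 3  [load 140/140]
  20 → bin 4 (new)  [load 20/140]
  20 → bin 4  [load 40/140]
  10 → bin 4  [load 50/140]
4 bins opened.

4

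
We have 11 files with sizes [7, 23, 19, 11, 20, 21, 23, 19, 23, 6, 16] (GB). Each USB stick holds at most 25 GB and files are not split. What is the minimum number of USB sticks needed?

Total = 23 + 23 + 23 + 21 + 20 + 19 + 19 + 16 + 11 + 7 + 6 = 188 GB.
Lower bound: ⌈188/25⌉ = 8 USB sticks.
A packing using 9 USB sticks:
  USB stick 1: 23 = 23
  USB stick 2: 23 = 23
  USB stick 3: 23 = 23
  USB stick 4: 21 = 21
  USB stick 5: 20 = 20
  USB stick 6: 19 + 6 = 25
  USB stick 7: 19 = 19
  USB stick 8: 16 + 7 = 23
  USB stick 9: 11 = 11
No arrangement into 8 USB sticks stays within capacity, so 9 is optimal.

9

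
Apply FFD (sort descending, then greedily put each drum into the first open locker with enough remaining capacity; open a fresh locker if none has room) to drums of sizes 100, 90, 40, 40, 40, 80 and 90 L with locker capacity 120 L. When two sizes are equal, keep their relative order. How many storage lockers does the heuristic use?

5

Sorted descending: 100, 90, 90, 80, 40, 40, 40.
  100 → locker 1 (new)  [load 100/120]
  90 → locker 2 (new)  [load 90/120]
  90 → locker 3 (new)  [load 90/120]
  80 → locker 4 (new)  [load 80/120]
  40 → locker 4  [load 120/120]
  40 → locker 5 (new)  [load 40/120]
  40 → locker 5  [load 80/120]
5 storage lockers opened.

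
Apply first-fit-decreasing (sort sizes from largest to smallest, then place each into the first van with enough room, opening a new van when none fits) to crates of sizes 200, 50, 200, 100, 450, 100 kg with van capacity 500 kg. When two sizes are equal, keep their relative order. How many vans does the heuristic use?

Sorted descending: 450, 200, 200, 100, 100, 50.
  450 → van 1 (new)  [load 450/500]
  200 → van 2 (new)  [load 200/500]
  200 → van 2  [load 400/500]
  100 → van 2  [load 500/500]
  100 → van 3 (new)  [load 100/500]
  50 → van 1  [load 500/500]
3 vans opened.

3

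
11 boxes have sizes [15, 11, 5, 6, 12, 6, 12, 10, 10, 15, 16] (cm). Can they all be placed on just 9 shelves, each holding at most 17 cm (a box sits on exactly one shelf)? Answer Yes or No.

A valid assignment using 8 shelves:
  shelf 1: 16 = 16
  shelf 2: 15 = 15
  shelf 3: 15 = 15
  shelf 4: 12 + 5 = 17
  shelf 5: 12 = 12
  shelf 6: 11 + 6 = 17
  shelf 7: 10 + 6 = 16
  shelf 8: 10 = 10
That uses only 8 ≤ 9, so 9 shelves are enough.

Yes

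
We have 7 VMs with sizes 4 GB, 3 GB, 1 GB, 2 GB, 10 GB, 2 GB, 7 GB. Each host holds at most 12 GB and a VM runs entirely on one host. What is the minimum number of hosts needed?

Total = 10 + 7 + 4 + 3 + 2 + 2 + 1 = 29 GB.
Lower bound: ⌈29/12⌉ = 3 hosts.
A packing using 3 hosts:
  host 1: 10 + 2 = 12
  host 2: 7 + 4 + 1 = 12
  host 3: 3 + 2 = 5
This matches the lower bound, so 3 is optimal.

3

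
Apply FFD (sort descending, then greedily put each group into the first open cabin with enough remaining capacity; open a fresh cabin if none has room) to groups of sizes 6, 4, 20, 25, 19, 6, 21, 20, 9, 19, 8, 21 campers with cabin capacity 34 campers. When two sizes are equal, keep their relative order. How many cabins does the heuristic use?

7

Sorted descending: 25, 21, 21, 20, 20, 19, 19, 9, 8, 6, 6, 4.
  25 → cabin 1 (new)  [load 25/34]
  21 → cabin 2 (new)  [load 21/34]
  21 → cabin 3 (new)  [load 21/34]
  20 → cabin 4 (new)  [load 20/34]
  20 → cabin 5 (new)  [load 20/34]
  19 → cabin 6 (new)  [load 19/34]
  19 → cabin 7 (new)  [load 19/34]
  9 → cabin 1  [load 34/34]
  8 → cabin 2  [load 29/34]
  6 → cabin 3  [load 27/34]
  6 → cabin 3  [load 33/34]
  4 → cabin 2  [load 33/34]
7 cabins opened.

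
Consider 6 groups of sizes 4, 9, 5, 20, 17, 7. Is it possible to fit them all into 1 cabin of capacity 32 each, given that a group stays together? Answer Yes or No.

Total = 62; ⌈62/32⌉ = 2.
At least 2 cabins are required, but only 1 is allowed.

No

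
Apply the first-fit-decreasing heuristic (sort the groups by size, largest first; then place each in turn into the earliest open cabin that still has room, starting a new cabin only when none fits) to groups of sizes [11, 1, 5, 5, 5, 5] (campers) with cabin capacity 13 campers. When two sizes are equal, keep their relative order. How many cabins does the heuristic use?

Sorted descending: 11, 5, 5, 5, 5, 1.
  11 → cabin 1 (new)  [load 11/13]
  5 → cabin 2 (new)  [load 5/13]
  5 → cabin 2  [load 10/13]
  5 → cabin 3 (new)  [load 5/13]
  5 → cabin 3  [load 10/13]
  1 → cabin 1  [load 12/13]
3 cabins opened.

3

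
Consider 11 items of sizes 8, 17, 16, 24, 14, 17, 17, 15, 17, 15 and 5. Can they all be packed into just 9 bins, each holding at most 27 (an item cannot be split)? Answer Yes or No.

Yes

A valid assignment using 9 bins:
  bin 1: 24 = 24
  bin 2: 17 + 8 = 25
  bin 3: 17 + 5 = 22
  bin 4: 17 = 17
  bin 5: 17 = 17
  bin 6: 16 = 16
  bin 7: 15 = 15
  bin 8: 15 = 15
  bin 9: 14 = 14
Every load is within 27, so 9 bins suffice.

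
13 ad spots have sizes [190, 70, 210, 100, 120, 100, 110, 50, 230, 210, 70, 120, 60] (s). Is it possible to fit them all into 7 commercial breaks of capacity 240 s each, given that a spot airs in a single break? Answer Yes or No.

No

Total = 1640 s; ⌈1640/240⌉ = 7.
The bound of 7 does not rule out 7, but exhaustive search shows no assignment into 7 commercial breaks of capacity 240 s exists — the minimum is 8.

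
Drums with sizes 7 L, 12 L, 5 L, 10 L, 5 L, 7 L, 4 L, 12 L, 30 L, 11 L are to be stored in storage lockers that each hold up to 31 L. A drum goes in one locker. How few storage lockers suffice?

4

Total = 30 + 12 + 12 + 11 + 10 + 7 + 7 + 5 + 5 + 4 = 103 L.
Lower bound: ⌈103/31⌉ = 4 storage lockers.
A packing using 4 storage lockers:
  locker 1: 30 = 30
  locker 2: 12 + 12 + 7 = 31
  locker 3: 11 + 10 + 7 = 28
  locker 4: 5 + 5 + 4 = 14
This matches the lower bound, so 4 is optimal.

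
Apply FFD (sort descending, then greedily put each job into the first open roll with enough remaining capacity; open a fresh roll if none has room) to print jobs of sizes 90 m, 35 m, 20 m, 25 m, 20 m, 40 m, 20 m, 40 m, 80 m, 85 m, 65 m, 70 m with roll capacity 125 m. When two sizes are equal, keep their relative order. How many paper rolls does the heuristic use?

5

Sorted descending: 90, 85, 80, 70, 65, 40, 40, 35, 25, 20, 20, 20.
  90 → roll 1 (new)  [load 90/125]
  85 → roll 2 (new)  [load 85/125]
  80 → roll 3 (new)  [load 80/125]
  70 → roll 4 (new)  [load 70/125]
  65 → roll 5 (new)  [load 65/125]
  40 → roll 2  [load 125/125]
  40 → roll 3  [load 120/125]
  35 → roll 1  [load 125/125]
  25 → roll 4  [load 95/125]
  20 → roll 4  [load 115/125]
  20 → roll 5  [load 85/125]
  20 → roll 5  [load 105/125]
5 paper rolls opened.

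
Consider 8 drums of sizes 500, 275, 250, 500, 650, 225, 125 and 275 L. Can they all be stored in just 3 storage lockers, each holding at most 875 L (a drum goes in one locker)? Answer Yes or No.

Total = 2800 L; ⌈2800/875⌉ = 4.
At least 4 storage lockers are required, but only 3 are allowed.

No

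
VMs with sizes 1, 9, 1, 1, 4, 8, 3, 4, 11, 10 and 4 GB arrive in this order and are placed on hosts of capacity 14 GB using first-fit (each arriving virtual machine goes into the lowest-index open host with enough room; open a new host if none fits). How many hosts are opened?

5

  1 → host 1 (new)  [load 1/14]
  9 → host 1  [load 10/14]
  1 → host 1  [load 11/14]
  1 → host 1  [load 12/14]
  4 → host 2 (new)  [load 4/14]
  8 → host 2  [load 12/14]
  3 → host 3 (new)  [load 3/14]
  4 → host 3  [load 7/14]
  11 → host 4 (new)  [load 11/14]
  10 → host 5 (new)  [load 10/14]
  4 → host 3  [load 11/14]
5 hosts opened.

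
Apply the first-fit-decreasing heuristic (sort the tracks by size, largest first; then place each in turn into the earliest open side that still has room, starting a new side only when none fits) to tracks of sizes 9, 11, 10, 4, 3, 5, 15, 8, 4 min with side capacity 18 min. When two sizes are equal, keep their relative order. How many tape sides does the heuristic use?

Sorted descending: 15, 11, 10, 9, 8, 5, 4, 4, 3.
  15 → side 1 (new)  [load 15/18]
  11 → side 2 (new)  [load 11/18]
  10 → side 3 (new)  [load 10/18]
  9 → side 4 (new)  [load 9/18]
  8 → side 3  [load 18/18]
  5 → side 2  [load 16/18]
  4 → side 4  [load 13/18]
  4 → side 4  [load 17/18]
  3 → side 1  [load 18/18]
4 tape sides opened.

4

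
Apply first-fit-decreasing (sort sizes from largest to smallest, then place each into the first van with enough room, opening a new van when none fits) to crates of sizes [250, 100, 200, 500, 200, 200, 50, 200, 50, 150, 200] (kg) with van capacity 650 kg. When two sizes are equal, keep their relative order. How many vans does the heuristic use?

4

Sorted descending: 500, 250, 200, 200, 200, 200, 200, 150, 100, 50, 50.
  500 → van 1 (new)  [load 500/650]
  250 → van 2 (new)  [load 250/650]
  200 → van 2  [load 450/650]
  200 → van 2  [load 650/650]
  200 → van 3 (new)  [load 200/650]
  200 → van 3  [load 400/650]
  200 → van 3  [load 600/650]
  150 → van 1  [load 650/650]
  100 → van 4 (new)  [load 100/650]
  50 → van 3  [load 650/650]
  50 → van 4  [load 150/650]
4 vans opened.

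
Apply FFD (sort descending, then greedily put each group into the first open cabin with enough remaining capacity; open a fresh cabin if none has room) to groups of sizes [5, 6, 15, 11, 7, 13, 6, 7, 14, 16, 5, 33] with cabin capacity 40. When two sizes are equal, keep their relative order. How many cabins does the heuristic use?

Sorted descending: 33, 16, 15, 14, 13, 11, 7, 7, 6, 6, 5, 5.
  33 → cabin 1 (new)  [load 33/40]
  16 → cabin 2 (new)  [load 16/40]
  15 → cabin 2  [load 31/40]
  14 → cabin 3 (new)  [load 14/40]
  13 → cabin 3  [load 27/40]
  11 → cabin 3  [load 38/40]
  7 → cabin 1  [load 40/40]
  7 → cabin 2  [load 38/40]
  6 → cabin 4 (new)  [load 6/40]
  6 → cabin 4  [load 12/40]
  5 → cabin 4  [load 17/40]
  5 → cabin 4  [load 22/40]
4 cabins opened.

4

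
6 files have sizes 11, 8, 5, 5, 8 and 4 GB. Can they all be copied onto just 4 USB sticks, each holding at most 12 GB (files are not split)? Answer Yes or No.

Yes

A valid assignment using 4 USB sticks:
  USB stick 1: 11 = 11
  USB stick 2: 8 + 4 = 12
  USB stick 3: 8 = 8
  USB stick 4: 5 + 5 = 10
Every load is within 12 GB, so 4 USB sticks suffice.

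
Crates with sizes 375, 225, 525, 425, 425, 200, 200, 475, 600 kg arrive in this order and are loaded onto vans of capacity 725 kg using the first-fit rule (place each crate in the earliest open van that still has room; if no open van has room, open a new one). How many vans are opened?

6

  375 → van 1 (new)  [load 375/725]
  225 → van 1  [load 600/725]
  525 → van 2 (new)  [load 525/725]
  425 → van 3 (new)  [load 425/725]
  425 → van 4 (new)  [load 425/725]
  200 → van 2  [load 725/725]
  200 → van 3  [load 625/725]
  475 → van 5 (new)  [load 475/725]
  600 → van 6 (new)  [load 600/725]
6 vans opened.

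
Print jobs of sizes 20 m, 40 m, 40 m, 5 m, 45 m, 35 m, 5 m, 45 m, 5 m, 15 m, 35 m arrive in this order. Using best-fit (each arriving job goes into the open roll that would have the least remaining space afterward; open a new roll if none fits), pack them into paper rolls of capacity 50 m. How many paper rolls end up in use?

  20 → roll 1 (new)  [load 20/50]
  40 → roll 2 (new)  [load 40/50]
  40 → roll 3 (new)  [load 40/50]
  5 → roll 2  [load 45/50]
  45 → roll 4 (new)  [load 45/50]
  35 → roll 5 (new)  [load 35/50]
  5 → roll 2  [load 50/50]
  45 → roll 6 (new)  [load 45/50]
  5 → roll 4  [load 50/50]
  15 → roll 5  [load 50/50]
  35 → roll 7 (new)  [load 35/50]
7 paper rolls opened.

7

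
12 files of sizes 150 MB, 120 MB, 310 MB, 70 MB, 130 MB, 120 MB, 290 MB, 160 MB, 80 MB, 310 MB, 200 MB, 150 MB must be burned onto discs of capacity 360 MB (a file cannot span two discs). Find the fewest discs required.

7

Total = 310 + 310 + 290 + 200 + 160 + 150 + 150 + 130 + 120 + 120 + 80 + 70 = 2090 MB.
Lower bound: ⌈2090/360⌉ = 6 discs.
A packing using 7 discs:
  disc 1: 310 = 310
  disc 2: 310 = 310
  disc 3: 290 + 70 = 360
  disc 4: 200 + 160 = 360
  disc 5: 150 + 150 = 300
  disc 6: 130 + 120 + 80 = 330
  disc 7: 120 = 120
No arrangement into 6 discs stays within capacity, so 7 is optimal.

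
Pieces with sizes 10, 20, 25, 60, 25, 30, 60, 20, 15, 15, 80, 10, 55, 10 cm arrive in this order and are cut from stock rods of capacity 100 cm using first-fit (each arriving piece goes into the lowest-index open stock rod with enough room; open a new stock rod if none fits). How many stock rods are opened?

  10 → stock rod 1 (new)  [load 10/100]
  20 → stock rod 1  [load 30/100]
  25 → stock rod 1  [load 55/100]
  60 → stock rod 2 (new)  [load 60/100]
  25 → stock rod 1  [load 80/100]
  30 → stock rod 2  [load 90/100]
  60 → stock rod 3 (new)  [load 60/100]
  20 → stock rod 1  [load 100/100]
  15 → stock rod 3  [load 75/100]
  15 → stock rod 3  [load 90/100]
  80 → stock rod 4 (new)  [load 80/100]
  10 → stock rod 2  [load 100/100]
  55 → stock rod 5 (new)  [load 55/100]
  10 → stock rod 3  [load 100/100]
5 stock rods opened.

5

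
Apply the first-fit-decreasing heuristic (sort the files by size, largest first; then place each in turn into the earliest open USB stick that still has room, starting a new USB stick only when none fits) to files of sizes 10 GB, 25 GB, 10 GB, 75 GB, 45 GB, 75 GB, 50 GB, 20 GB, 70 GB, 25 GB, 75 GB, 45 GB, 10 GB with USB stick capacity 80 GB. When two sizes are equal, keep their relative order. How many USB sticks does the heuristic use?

Sorted descending: 75, 75, 75, 70, 50, 45, 45, 25, 25, 20, 10, 10, 10.
  75 → USB stick 1 (new)  [load 75/80]
  75 → USB stick 2 (new)  [load 75/80]
  75 → USB stick 3 (new)  [load 75/80]
  70 → USB stick 4 (new)  [load 70/80]
  50 → USB stick 5 (new)  [load 50/80]
  45 → USB stick 6 (new)  [load 45/80]
  45 → USB stick 7 (new)  [load 45/80]
  25 → USB stick 5  [load 75/80]
  25 → USB stick 6  [load 70/80]
  20 → USB stick 7  [load 65/80]
  10 → USB stick 4  [load 80/80]
  10 → USB stick 6  [load 80/80]
  10 → USB stick 7  [load 75/80]
7 USB sticks opened.

7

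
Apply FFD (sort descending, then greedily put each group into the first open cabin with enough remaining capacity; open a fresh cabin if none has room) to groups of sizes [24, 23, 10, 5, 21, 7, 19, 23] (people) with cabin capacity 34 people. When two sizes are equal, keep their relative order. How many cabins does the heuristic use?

Sorted descending: 24, 23, 23, 21, 19, 10, 7, 5.
  24 → cabin 1 (new)  [load 24/34]
  23 → cabin 2 (new)  [load 23/34]
  23 → cabin 3 (new)  [load 23/34]
  21 → cabin 4 (new)  [load 21/34]
  19 → cabin 5 (new)  [load 19/34]
  10 → cabin 1  [load 34/34]
  7 → cabin 2  [load 30/34]
  5 → cabin 3  [load 28/34]
5 cabins opened.

5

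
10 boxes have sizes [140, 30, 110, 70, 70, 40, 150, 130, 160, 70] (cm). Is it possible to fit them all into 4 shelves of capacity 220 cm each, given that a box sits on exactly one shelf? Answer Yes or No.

No

Total = 970 cm; ⌈970/220⌉ = 5.
At least 5 shelves are required, but only 4 are allowed.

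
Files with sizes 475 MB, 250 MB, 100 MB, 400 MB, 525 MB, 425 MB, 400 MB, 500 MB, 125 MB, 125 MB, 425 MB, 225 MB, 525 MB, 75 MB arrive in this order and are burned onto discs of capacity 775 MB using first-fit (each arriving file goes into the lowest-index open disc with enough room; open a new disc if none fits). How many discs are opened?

  475 → disc 1 (new)  [load 475/775]
  250 → disc 1  [load 725/775]
  100 → disc 2 (new)  [load 100/775]
  400 → disc 2  [load 500/775]
  525 → disc 3 (new)  [load 525/775]
  425 → disc 4 (new)  [load 425/775]
  400 → disc 5 (new)  [load 400/775]
  500 → disc 6 (new)  [load 500/775]
  125 → disc 2  [load 625/775]
  125 → disc 2  [load 750/775]
  425 → disc 7 (new)  [load 425/775]
  225 → disc 3  [load 750/775]
  525 → disc 8 (new)  [load 525/775]
  75 → disc 4  [load 500/775]
8 discs opened.

8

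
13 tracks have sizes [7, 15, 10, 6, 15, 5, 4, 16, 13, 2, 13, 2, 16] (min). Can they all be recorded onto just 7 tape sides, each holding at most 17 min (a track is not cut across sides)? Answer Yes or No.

No

Total = 124 min; ⌈124/17⌉ = 8.
At least 8 tape sides are required, but only 7 are allowed.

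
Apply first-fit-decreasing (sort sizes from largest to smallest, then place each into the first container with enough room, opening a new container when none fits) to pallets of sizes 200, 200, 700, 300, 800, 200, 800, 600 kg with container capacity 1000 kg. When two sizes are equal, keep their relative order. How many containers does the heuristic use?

4

Sorted descending: 800, 800, 700, 600, 300, 200, 200, 200.
  800 → container 1 (new)  [load 800/1000]
  800 → container 2 (new)  [load 800/1000]
  700 → container 3 (new)  [load 700/1000]
  600 → container 4 (new)  [load 600/1000]
  300 → container 3  [load 1000/1000]
  200 → container 1  [load 1000/1000]
  200 → container 2  [load 1000/1000]
  200 → container 4  [load 800/1000]
4 containers opened.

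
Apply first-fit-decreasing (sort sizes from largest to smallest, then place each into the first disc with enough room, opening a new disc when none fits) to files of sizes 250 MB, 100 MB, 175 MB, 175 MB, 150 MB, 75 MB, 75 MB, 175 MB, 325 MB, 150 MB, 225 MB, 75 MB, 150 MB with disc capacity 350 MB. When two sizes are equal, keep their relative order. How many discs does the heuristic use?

Sorted descending: 325, 250, 225, 175, 175, 175, 150, 150, 150, 100, 75, 75, 75.
  325 → disc 1 (new)  [load 325/350]
  250 → disc 2 (new)  [load 250/350]
  225 → disc 3 (new)  [load 225/350]
  175 → disc 4 (new)  [load 175/350]
  175 → disc 4  [load 350/350]
  175 → disc 5 (new)  [load 175/350]
  150 → disc 5  [load 325/350]
  150 → disc 6 (new)  [load 150/350]
  150 → disc 6  [load 300/350]
  100 → disc 2  [load 350/350]
  75 → disc 3  [load 300/350]
  75 → disc 7 (new)  [load 75/350]
  75 → disc 7  [load 150/350]
7 discs opened.

7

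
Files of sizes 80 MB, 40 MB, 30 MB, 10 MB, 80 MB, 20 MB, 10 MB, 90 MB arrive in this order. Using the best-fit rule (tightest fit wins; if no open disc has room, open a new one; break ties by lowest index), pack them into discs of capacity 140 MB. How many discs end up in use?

3

  80 → disc 1 (new)  [load 80/140]
  40 → disc 1  [load 120/140]
  30 → disc 2 (new)  [load 30/140]
  10 → disc 1  [load 130/140]
  80 → disc 2  [load 110/140]
  20 → disc 2  [load 130/140]
  10 → disc 1  [load 140/140]
  90 → disc 3 (new)  [load 90/140]
3 discs opened.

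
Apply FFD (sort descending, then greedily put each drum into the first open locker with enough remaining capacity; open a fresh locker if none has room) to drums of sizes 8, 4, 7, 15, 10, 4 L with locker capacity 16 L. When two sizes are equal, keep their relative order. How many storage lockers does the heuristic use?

Sorted descending: 15, 10, 8, 7, 4, 4.
  15 → locker 1 (new)  [load 15/16]
  10 → locker 2 (new)  [load 10/16]
  8 → locker 3 (new)  [load 8/16]
  7 → locker 3  [load 15/16]
  4 → locker 2  [load 14/16]
  4 → locker 4 (new)  [load 4/16]
4 storage lockers opened.

4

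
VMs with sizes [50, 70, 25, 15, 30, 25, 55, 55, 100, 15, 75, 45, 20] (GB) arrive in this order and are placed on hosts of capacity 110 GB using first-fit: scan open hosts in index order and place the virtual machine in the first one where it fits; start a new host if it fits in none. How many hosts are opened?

  50 → host 1 (new)  [load 50/110]
  70 → host 2 (new)  [load 70/110]
  25 → host 1  [load 75/110]
  15 → host 1  [load 90/110]
  30 → host 2  [load 100/110]
  25 → host 3 (new)  [load 25/110]
  55 → host 3  [load 80/110]
  55 → host 4 (new)  [load 55/110]
  100 → host 5 (new)  [load 100/110]
  15 → host 1  [load 105/110]
  75 → host 6 (new)  [load 75/110]
  45 → host 4  [load 100/110]
  20 → host 3  [load 100/110]
6 hosts opened.

6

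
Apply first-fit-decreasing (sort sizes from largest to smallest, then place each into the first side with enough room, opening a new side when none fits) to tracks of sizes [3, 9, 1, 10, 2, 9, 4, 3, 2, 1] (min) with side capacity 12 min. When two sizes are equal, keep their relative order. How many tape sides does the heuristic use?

Sorted descending: 10, 9, 9, 4, 3, 3, 2, 2, 1, 1.
  10 → side 1 (new)  [load 10/12]
  9 → side 2 (new)  [load 9/12]
  9 → side 3 (new)  [load 9/12]
  4 → side 4 (new)  [load 4/12]
  3 → side 2  [load 12/12]
  3 → side 3  [load 12/12]
  2 → side 1  [load 12/12]
  2 → side 4  [load 6/12]
  1 → side 4  [load 7/12]
  1 → side 4  [load 8/12]
4 tape sides opened.

4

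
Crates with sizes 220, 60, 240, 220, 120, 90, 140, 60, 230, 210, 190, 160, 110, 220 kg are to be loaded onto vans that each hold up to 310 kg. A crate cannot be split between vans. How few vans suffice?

Total = 240 + 230 + 220 + 220 + 220 + 210 + 190 + 160 + 140 + 120 + 110 + 90 + 60 + 60 = 2270 kg.
Lower bound: ⌈2270/310⌉ = 8 vans.
A packing using 9 vans:
  van 1: 240 + 60 = 300
  van 2: 230 + 60 = 290
  van 3: 220 + 90 = 310
  van 4: 220 = 220
  van 5: 220 = 220
  van 6: 210 = 210
  van 7: 190 + 120 = 310
  van 8: 160 + 140 = 300
  van 9: 110 = 110
No arrangement into 8 vans stays within capacity, so 9 is optimal.

9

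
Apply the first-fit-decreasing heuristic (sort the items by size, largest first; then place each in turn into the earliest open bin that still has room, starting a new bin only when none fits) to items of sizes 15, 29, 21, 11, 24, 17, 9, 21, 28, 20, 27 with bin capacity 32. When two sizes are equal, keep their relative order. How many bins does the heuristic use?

8

Sorted descending: 29, 28, 27, 24, 21, 21, 20, 17, 15, 11, 9.
  29 → bin 1 (new)  [load 29/32]
  28 → bin 2 (new)  [load 28/32]
  27 → bin 3 (new)  [load 27/32]
  24 → bin 4 (new)  [load 24/32]
  21 → bin 5 (new)  [load 21/32]
  21 → bin 6 (new)  [load 21/32]
  20 → bin 7 (new)  [load 20/32]
  17 → bin 8 (new)  [load 17/32]
  15 → bin 8  [load 32/32]
  11 → bin 5  [load 32/32]
  9 → bin 6  [load 30/32]
8 bins opened.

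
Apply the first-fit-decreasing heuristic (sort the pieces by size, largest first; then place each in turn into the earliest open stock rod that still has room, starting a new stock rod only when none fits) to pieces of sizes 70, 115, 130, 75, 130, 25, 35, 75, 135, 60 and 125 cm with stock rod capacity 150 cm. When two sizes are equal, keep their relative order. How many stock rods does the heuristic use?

7

Sorted descending: 135, 130, 130, 125, 115, 75, 75, 70, 60, 35, 25.
  135 → stock rod 1 (new)  [load 135/150]
  130 → stock rod 2 (new)  [load 130/150]
  130 → stock rod 3 (new)  [load 130/150]
  125 → stock rod 4 (new)  [load 125/150]
  115 → stock rod 5 (new)  [load 115/150]
  75 → stock rod 6 (new)  [load 75/150]
  75 → stock rod 6  [load 150/150]
  70 → stock rod 7 (new)  [load 70/150]
  60 → stock rod 7  [load 130/150]
  35 → stock rod 5  [load 150/150]
  25 → stock rod 4  [load 150/150]
7 stock rods opened.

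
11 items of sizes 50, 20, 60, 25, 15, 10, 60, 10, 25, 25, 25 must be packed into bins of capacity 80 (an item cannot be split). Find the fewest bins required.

5

Total = 60 + 60 + 50 + 25 + 25 + 25 + 25 + 20 + 15 + 10 + 10 = 325.
Lower bound: ⌈325/80⌉ = 5 bins.
A packing using 5 bins:
  bin 1: 60 + 20 = 80
  bin 2: 60 + 15 = 75
  bin 3: 50 + 25 = 75
  bin 4: 25 + 25 + 25 = 75
  bin 5: 10 + 10 = 20
This matches the lower bound, so 5 is optimal.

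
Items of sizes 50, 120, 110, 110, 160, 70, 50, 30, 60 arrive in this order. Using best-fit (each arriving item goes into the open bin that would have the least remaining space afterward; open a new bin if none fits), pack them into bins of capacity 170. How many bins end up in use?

5

  50 → bin 1 (new)  [load 50/170]
  120 → bin 1  [load 170/170]
  110 → bin 2 (new)  [load 110/170]
  110 → bin 3 (new)  [load 110/170]
  160 → bin 4 (new)  [load 160/170]
  70 → bin 5 (new)  [load 70/170]
  50 → bin 2  [load 160/170]
  30 → bin 3  [load 140/170]
  60 → bin 5  [load 130/170]
5 bins opened.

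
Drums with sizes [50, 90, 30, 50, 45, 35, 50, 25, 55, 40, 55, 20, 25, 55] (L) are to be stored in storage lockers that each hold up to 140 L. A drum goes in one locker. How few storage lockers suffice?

Total = 90 + 55 + 55 + 55 + 50 + 50 + 50 + 45 + 40 + 35 + 30 + 25 + 25 + 20 = 625 L.
Lower bound: ⌈625/140⌉ = 5 storage lockers.
A packing using 5 storage lockers:
  locker 1: 90 + 50 = 140
  locker 2: 55 + 55 + 30 = 140
  locker 3: 55 + 50 + 35 = 140
  locker 4: 50 + 45 + 40 = 135
  locker 5: 25 + 25 + 20 = 70
This matches the lower bound, so 5 is optimal.

5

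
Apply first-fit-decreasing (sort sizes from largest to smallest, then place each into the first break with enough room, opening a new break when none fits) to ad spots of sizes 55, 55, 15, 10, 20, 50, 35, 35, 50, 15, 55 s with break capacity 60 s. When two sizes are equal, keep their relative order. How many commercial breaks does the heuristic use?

Sorted descending: 55, 55, 55, 50, 50, 35, 35, 20, 15, 15, 10.
  55 → break 1 (new)  [load 55/60]
  55 → break 2 (new)  [load 55/60]
  55 → break 3 (new)  [load 55/60]
  50 → break 4 (new)  [load 50/60]
  50 → break 5 (new)  [load 50/60]
  35 → break 6 (new)  [load 35/60]
  35 → break 7 (new)  [load 35/60]
  20 → break 6  [load 55/60]
  15 → break 7  [load 50/60]
  15 → break 8 (new)  [load 15/60]
  10 → break 4  [load 60/60]
8 commercial breaks opened.

8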